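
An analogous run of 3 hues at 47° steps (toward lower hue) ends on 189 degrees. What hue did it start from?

283°

2 steps of 47° (toward lower hue) give a net shift of −94°.
Start = end − shift: 189 + 94 = 283°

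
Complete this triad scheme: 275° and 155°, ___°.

A triad places three hues 120° apart.
The full set through 155° is {35°, 155°, 275°}.
Given {155°, 275°}, the missing hue is 35°.

35°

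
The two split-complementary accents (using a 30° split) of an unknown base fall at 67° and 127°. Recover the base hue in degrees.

The accents sit 30° either side of the complement, so the complement is their short-arc midpoint on the wheel.
Short-arc midpoint of 67° and 127°: 97°.
Base is 180° from the complement: 97 − 180 = -83 → -83 + 360 = 277°

277°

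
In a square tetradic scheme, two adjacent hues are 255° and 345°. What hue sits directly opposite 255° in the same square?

A square tetradic scheme places four hues 90° apart; opposite corners are 180° apart.
255 + 180 = 435 → 435 − 360 = 75°

75°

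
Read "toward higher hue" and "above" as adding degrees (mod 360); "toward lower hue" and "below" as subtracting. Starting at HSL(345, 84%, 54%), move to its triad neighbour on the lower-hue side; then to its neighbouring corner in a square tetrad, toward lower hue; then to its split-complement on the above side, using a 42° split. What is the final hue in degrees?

345 − 120 = 225°   (triadic ↓)
225 − 90 = 135°   (square ↓)
135 + 222 = 357°   (split-comp 42° ↑)

357°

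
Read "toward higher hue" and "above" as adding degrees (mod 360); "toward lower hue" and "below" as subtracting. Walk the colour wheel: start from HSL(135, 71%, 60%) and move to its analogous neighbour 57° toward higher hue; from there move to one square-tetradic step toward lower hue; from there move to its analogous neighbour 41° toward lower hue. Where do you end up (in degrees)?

61°

135 + 57 = 192°   (analog 57° ↑)
192 − 90 = 102°   (square ↓)
102 − 41 = 61°   (analog 41° ↓)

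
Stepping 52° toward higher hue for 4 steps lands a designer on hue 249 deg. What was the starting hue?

41°

4 steps of 52° (toward higher hue) give a net shift of +208°.
Start = end − shift: 249 − 208 = 41°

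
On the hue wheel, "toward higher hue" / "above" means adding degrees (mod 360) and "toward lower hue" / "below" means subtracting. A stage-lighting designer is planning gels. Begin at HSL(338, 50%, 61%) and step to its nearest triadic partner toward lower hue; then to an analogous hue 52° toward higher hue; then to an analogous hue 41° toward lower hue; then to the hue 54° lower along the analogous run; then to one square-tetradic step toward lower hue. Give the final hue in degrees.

338 − 120 = 218°   (triadic ↓)
218 + 52 = 270°   (analog 52° ↑)
270 − 41 = 229°   (analog 41° ↓)
229 − 54 = 175°   (analog 54° ↓)
175 − 90 = 85°   (square ↓)

85°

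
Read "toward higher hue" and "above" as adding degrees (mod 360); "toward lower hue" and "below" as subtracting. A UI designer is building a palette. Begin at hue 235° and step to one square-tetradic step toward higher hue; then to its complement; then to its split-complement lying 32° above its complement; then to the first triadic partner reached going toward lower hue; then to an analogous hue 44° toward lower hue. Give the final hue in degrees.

square ↑ +90°: 235 + 90 = 325°
complement +180°: 325 + 180 = 505 → 505 − 360 = 145°
split-comp 32° ↑ +212°: 145 + 212 = 357°
triadic ↓ −120°: 357 − 120 = 237°
analog 44° ↓ −44°: 237 − 44 = 193°

193°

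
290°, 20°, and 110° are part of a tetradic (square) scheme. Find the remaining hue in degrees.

200°

A square tetradic scheme places four hues every 90°.
The full set through 20° is {20°, 110°, 200°, 290°}.
Given {20°, 110°, 290°}, the missing hue is 200°.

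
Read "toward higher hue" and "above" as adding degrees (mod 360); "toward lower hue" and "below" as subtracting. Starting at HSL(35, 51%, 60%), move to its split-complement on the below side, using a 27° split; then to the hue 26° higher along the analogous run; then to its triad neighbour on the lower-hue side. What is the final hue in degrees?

94°

split-comp 27° ↓ +153°: 35 + 153 = 188°
analog 26° ↑ +26°: 188 + 26 = 214°
triadic ↓ −120°: 214 − 120 = 94°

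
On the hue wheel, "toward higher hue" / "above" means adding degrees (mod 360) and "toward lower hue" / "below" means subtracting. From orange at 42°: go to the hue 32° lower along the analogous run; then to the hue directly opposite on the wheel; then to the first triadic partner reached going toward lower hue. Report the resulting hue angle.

70°

42 − 32 = 10°   (analog 32° ↓)
10 + 180 = 190°   (complement)
190 − 120 = 70°   (triadic ↓)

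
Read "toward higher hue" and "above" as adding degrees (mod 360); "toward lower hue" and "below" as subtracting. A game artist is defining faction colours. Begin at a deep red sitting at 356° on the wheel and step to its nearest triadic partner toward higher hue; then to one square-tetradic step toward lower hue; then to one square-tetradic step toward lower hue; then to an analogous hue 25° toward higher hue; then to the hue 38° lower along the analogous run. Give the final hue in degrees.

283°

356 + 120 = 476 → 476 − 360 = 116°   (triadic ↑)
116 − 90 = 26°   (square ↓)
26 − 90 = -64 → -64 + 360 = 296°   (square ↓)
296 + 25 = 321°   (analog 25° ↑)
321 − 38 = 283°   (analog 38° ↓)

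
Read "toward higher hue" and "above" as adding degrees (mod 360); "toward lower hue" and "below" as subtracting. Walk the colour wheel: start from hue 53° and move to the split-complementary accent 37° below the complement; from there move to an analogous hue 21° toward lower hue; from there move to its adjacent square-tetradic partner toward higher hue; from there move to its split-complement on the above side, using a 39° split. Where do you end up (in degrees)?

124°

+143° (split-comp 37° ↓): 53 + 143 = 196°
−21° (analog 21° ↓): 196 − 21 = 175°
+90° (square ↑): 175 + 90 = 265°
+219° (split-comp 39° ↑): 265 + 219 = 484 → 484 − 360 = 124°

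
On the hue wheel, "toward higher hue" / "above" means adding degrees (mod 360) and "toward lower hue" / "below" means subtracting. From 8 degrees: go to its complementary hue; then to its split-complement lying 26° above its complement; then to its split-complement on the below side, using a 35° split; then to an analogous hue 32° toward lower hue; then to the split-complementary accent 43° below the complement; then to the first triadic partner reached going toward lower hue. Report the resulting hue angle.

164°

complement +180°: 8 + 180 = 188°
split-comp 26° ↑ +206°: 188 + 206 = 394 → 394 − 360 = 34°
split-comp 35° ↓ +145°: 34 + 145 = 179°
analog 32° ↓ −32°: 179 − 32 = 147°
split-comp 43° ↓ +137°: 147 + 137 = 284°
triadic ↓ −120°: 284 − 120 = 164°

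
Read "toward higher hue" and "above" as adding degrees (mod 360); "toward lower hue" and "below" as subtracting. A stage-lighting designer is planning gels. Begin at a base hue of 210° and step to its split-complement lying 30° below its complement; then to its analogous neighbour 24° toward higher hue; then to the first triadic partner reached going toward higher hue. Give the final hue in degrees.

+150° (split-comp 30° ↓): 210 + 150 = 360 → 360 − 360 = 0°
+24° (analog 24° ↑): 0 + 24 = 24°
+120° (triadic ↑): 24 + 120 = 144°

144°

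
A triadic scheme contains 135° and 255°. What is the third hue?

15°

A triad spaces three hues 120° apart.
The full set is {15°, 135°, 255°}.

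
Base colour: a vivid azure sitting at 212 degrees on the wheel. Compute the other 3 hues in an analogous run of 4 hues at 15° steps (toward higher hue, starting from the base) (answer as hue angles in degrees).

212 + 15 = 227°
212 + 30 = 242°
212 + 45 = 257°

227°, 242° and 257°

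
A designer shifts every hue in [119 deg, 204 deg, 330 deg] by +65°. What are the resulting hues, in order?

184°, 269°, 35°

119 + 65 = 184°
204 + 65 = 269°
330 + 65 = 395 → 395 − 360 = 35°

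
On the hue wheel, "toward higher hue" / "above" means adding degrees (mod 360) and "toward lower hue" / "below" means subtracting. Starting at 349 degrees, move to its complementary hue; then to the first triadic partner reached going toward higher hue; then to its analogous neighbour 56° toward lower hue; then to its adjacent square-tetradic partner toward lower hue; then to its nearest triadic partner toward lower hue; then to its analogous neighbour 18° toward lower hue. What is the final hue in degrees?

5°

complement +180°: 349 + 180 = 529 → 529 − 360 = 169°
triadic ↑ +120°: 169 + 120 = 289°
analog 56° ↓ −56°: 289 − 56 = 233°
square ↓ −90°: 233 − 90 = 143°
triadic ↓ −120°: 143 − 120 = 23°
analog 18° ↓ −18°: 23 − 18 = 5°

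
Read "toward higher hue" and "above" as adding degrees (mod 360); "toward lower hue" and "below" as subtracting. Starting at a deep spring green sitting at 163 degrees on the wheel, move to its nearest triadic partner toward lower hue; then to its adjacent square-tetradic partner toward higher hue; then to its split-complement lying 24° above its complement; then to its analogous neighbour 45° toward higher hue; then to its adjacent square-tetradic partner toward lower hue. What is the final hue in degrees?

292°

triadic ↓ −120°: 163 − 120 = 43°
square ↑ +90°: 43 + 90 = 133°
split-comp 24° ↑ +204°: 133 + 204 = 337°
analog 45° ↑ +45°: 337 + 45 = 382 → 382 − 360 = 22°
square ↓ −90°: 22 − 90 = -68 → -68 + 360 = 292°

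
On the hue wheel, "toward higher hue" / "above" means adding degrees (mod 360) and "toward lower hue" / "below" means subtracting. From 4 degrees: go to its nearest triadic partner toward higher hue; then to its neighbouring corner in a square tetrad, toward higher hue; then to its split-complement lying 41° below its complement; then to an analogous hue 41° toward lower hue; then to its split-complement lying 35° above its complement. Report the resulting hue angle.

167°

+120° (triadic ↑): 4 + 120 = 124°
+90° (square ↑): 124 + 90 = 214°
+139° (split-comp 41° ↓): 214 + 139 = 353°
−41° (analog 41° ↓): 353 − 41 = 312°
+215° (split-comp 35° ↑): 312 + 215 = 527 → 527 − 360 = 167°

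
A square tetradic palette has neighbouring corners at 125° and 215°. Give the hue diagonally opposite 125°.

305°

A square tetradic scheme places four hues 90° apart; opposite corners are 180° apart.
125 + 180 = 305°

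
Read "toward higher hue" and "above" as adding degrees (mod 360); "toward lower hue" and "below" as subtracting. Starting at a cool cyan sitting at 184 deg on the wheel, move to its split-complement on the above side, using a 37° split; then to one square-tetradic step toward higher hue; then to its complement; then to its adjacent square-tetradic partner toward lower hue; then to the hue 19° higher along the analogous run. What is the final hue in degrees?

240°

+217° (split-comp 37° ↑): 184 + 217 = 401 → 401 − 360 = 41°
+90° (square ↑): 41 + 90 = 131°
+180° (complement): 131 + 180 = 311°
−90° (square ↓): 311 − 90 = 221°
+19° (analog 19° ↑): 221 + 19 = 240°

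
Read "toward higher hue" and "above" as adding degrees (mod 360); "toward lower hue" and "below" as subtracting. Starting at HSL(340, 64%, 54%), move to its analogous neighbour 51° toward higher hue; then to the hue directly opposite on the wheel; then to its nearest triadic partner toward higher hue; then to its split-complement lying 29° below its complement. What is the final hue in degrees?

+51° (analog 51° ↑): 340 + 51 = 391 → 391 − 360 = 31°
+180° (complement): 31 + 180 = 211°
+120° (triadic ↑): 211 + 120 = 331°
+151° (split-comp 29° ↓): 331 + 151 = 482 → 482 − 360 = 122°

122°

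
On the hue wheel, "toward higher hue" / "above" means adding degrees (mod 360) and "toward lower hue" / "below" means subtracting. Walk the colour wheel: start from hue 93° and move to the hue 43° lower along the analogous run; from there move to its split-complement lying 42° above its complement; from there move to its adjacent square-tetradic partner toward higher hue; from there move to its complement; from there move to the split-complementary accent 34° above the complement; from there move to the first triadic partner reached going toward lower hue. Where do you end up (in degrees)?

93 − 43 = 50°   (analog 43° ↓)
50 + 222 = 272°   (split-comp 42° ↑)
272 + 90 = 362 → 362 − 360 = 2°   (square ↑)
2 + 180 = 182°   (complement)
182 + 214 = 396 → 396 − 360 = 36°   (split-comp 34° ↑)
36 − 120 = -84 → -84 + 360 = 276°   (triadic ↓)

276°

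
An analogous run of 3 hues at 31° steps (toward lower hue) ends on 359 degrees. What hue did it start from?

61°

2 steps of 31° (toward lower hue) give a net shift of −62°.
Start = end − shift: 359 + 62 = 421 → 421 − 360 = 61°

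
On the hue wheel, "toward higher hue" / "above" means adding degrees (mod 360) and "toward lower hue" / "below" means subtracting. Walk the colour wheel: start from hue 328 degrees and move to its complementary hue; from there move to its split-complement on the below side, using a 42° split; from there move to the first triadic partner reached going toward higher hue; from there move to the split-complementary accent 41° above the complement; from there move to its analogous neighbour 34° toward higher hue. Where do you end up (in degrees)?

301°

complement +180°: 328 + 180 = 508 → 508 − 360 = 148°
split-comp 42° ↓ +138°: 148 + 138 = 286°
triadic ↑ +120°: 286 + 120 = 406 → 406 − 360 = 46°
split-comp 41° ↑ +221°: 46 + 221 = 267°
analog 34° ↑ +34°: 267 + 34 = 301°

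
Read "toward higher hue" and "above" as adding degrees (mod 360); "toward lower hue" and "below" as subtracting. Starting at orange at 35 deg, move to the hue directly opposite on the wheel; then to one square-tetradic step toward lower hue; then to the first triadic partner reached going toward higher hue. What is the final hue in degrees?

complement +180°: 35 + 180 = 215°
square ↓ −90°: 215 − 90 = 125°
triadic ↑ +120°: 125 + 120 = 245°

245°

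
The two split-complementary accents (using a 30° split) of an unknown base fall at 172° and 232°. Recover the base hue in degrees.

The accents sit 30° either side of the complement, so the complement is their short-arc midpoint on the wheel.
Short-arc midpoint of 172° and 232°: 202°.
Base is 180° from the complement: 202 − 180 = 22°

22°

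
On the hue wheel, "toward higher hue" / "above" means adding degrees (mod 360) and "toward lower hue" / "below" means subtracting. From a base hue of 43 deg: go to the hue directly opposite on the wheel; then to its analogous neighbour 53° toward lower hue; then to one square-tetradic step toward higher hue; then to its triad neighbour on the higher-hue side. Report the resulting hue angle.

20°

43 + 180 = 223°   (complement)
223 − 53 = 170°   (analog 53° ↓)
170 + 90 = 260°   (square ↑)
260 + 120 = 380 → 380 − 360 = 20°   (triadic ↑)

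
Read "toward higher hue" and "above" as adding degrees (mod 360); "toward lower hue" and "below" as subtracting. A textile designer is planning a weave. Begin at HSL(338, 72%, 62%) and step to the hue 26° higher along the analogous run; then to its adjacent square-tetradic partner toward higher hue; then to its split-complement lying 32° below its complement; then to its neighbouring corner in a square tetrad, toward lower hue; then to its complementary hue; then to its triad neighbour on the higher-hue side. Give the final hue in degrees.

92°

analog 26° ↑ +26°: 338 + 26 = 364 → 364 − 360 = 4°
square ↑ +90°: 4 + 90 = 94°
split-comp 32° ↓ +148°: 94 + 148 = 242°
square ↓ −90°: 242 − 90 = 152°
complement +180°: 152 + 180 = 332°
triadic ↑ +120°: 332 + 120 = 452 → 452 − 360 = 92°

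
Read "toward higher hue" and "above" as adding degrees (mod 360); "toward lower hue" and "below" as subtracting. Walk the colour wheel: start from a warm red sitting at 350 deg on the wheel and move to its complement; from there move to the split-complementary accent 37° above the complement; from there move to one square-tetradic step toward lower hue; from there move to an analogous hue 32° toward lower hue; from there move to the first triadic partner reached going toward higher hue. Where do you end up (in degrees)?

25°

+180° (complement): 350 + 180 = 530 → 530 − 360 = 170°
+217° (split-comp 37° ↑): 170 + 217 = 387 → 387 − 360 = 27°
−90° (square ↓): 27 − 90 = -63 → -63 + 360 = 297°
−32° (analog 32° ↓): 297 − 32 = 265°
+120° (triadic ↑): 265 + 120 = 385 → 385 − 360 = 25°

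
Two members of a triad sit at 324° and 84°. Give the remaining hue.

A triad spaces three hues 120° apart.
The full set is {84°, 204°, 324°}.

204°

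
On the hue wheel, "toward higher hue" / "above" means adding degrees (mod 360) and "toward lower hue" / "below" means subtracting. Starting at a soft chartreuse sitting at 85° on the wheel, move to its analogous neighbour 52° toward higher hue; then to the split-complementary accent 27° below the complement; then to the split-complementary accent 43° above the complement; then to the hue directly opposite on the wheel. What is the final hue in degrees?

analog 52° ↑ +52°: 85 + 52 = 137°
split-comp 27° ↓ +153°: 137 + 153 = 290°
split-comp 43° ↑ +223°: 290 + 223 = 513 → 513 − 360 = 153°
complement +180°: 153 + 180 = 333°

333°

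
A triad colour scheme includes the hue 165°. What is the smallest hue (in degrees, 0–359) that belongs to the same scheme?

A triad places three hues 120° apart.
The full set through 165° is {45°, 165°, 285°}.

45°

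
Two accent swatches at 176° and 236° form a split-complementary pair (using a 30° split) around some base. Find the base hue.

The accents sit 30° either side of the complement, so the complement is their short-arc midpoint on the wheel.
Short-arc midpoint of 176° and 236°: 206°.
Base is 180° from the complement: 206 − 180 = 26°

26°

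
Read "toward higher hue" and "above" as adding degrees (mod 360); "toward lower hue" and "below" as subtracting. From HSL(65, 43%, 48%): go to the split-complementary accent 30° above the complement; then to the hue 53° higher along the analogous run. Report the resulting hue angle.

328°

65 + 210 = 275°   (split-comp 30° ↑)
275 + 53 = 328°   (analog 53° ↑)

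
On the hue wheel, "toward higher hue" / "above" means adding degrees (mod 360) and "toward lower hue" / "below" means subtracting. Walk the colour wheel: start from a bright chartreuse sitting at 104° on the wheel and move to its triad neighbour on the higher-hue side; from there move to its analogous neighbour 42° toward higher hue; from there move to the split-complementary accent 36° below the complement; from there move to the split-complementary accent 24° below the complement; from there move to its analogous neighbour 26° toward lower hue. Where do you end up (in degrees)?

180°

104 + 120 = 224°   (triadic ↑)
224 + 42 = 266°   (analog 42° ↑)
266 + 144 = 410 → 410 − 360 = 50°   (split-comp 36° ↓)
50 + 156 = 206°   (split-comp 24° ↓)
206 − 26 = 180°   (analog 26° ↓)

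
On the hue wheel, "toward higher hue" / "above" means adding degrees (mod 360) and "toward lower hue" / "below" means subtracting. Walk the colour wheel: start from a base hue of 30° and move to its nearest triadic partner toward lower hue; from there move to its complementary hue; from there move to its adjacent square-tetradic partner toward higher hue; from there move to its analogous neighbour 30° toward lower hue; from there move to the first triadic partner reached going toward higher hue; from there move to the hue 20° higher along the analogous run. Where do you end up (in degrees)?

triadic ↓ −120°: 30 − 120 = -90 → -90 + 360 = 270°
complement +180°: 270 + 180 = 450 → 450 − 360 = 90°
square ↑ +90°: 90 + 90 = 180°
analog 30° ↓ −30°: 180 − 30 = 150°
triadic ↑ +120°: 150 + 120 = 270°
analog 20° ↑ +20°: 270 + 20 = 290°

290°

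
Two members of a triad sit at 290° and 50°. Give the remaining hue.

170°

A triad spaces three hues 120° apart.
The full set is {50°, 170°, 290°}.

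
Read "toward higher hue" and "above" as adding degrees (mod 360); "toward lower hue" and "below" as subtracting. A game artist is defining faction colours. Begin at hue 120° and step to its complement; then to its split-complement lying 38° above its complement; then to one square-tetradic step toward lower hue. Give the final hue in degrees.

68°

120 + 180 = 300°   (complement)
300 + 218 = 518 → 518 − 360 = 158°   (split-comp 38° ↑)
158 − 90 = 68°   (square ↓)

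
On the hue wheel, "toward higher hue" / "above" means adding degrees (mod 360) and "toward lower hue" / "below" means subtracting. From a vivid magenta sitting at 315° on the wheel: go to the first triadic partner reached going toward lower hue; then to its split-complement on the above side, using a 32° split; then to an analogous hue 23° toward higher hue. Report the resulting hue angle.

triadic ↓ −120°: 315 − 120 = 195°
split-comp 32° ↑ +212°: 195 + 212 = 407 → 407 − 360 = 47°
analog 23° ↑ +23°: 47 + 23 = 70°

70°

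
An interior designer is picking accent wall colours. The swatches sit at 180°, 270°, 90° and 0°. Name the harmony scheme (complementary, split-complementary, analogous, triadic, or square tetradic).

Sort the hues: 0°, 90°, 180°, 270°.
Successive gaps around the wheel: 90°, 90°, 90°, 90°.
Four hues every 90° form a square tetradic scheme.

square tetradic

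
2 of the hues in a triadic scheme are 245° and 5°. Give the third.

125°

A triad places three hues 120° apart.
The full set through 5° is {5°, 125°, 245°}.
Given {5°, 245°}, the missing hue is 125°.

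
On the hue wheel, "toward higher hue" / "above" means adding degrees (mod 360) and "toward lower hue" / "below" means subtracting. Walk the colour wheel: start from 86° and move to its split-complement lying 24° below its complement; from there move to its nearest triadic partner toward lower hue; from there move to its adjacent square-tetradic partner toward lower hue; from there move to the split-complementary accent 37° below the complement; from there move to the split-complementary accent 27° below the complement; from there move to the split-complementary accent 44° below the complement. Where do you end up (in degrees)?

split-comp 24° ↓ +156°: 86 + 156 = 242°
triadic ↓ −120°: 242 − 120 = 122°
square ↓ −90°: 122 − 90 = 32°
split-comp 37° ↓ +143°: 32 + 143 = 175°
split-comp 27° ↓ +153°: 175 + 153 = 328°
split-comp 44° ↓ +136°: 328 + 136 = 464 → 464 − 360 = 104°

104°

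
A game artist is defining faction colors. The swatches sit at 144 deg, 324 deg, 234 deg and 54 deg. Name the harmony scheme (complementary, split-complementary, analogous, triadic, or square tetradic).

square tetradic

Sort the hues: 54°, 144°, 234°, 324°.
Successive gaps around the wheel: 90°, 90°, 90°, 90°.
Four hues every 90° form a square tetradic scheme.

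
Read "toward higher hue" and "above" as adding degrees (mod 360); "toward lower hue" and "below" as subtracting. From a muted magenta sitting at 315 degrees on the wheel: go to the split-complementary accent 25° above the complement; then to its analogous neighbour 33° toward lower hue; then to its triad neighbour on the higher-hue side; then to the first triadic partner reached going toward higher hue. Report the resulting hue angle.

315 + 205 = 520 → 520 − 360 = 160°   (split-comp 25° ↑)
160 − 33 = 127°   (analog 33° ↓)
127 + 120 = 247°   (triadic ↑)
247 + 120 = 367 → 367 − 360 = 7°   (triadic ↑)

7°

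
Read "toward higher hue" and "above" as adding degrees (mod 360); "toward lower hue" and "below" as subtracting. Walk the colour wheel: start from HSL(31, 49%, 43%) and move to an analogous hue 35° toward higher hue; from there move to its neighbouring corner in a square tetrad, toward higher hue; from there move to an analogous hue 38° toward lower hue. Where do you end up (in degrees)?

31 + 35 = 66°   (analog 35° ↑)
66 + 90 = 156°   (square ↑)
156 − 38 = 118°   (analog 38° ↓)

118°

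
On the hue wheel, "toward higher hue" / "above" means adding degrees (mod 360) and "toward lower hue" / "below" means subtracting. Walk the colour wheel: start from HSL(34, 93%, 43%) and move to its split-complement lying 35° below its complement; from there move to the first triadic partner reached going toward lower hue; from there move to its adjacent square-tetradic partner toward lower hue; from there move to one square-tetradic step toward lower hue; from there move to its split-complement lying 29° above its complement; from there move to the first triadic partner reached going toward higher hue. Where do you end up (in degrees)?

208°

split-comp 35° ↓ +145°: 34 + 145 = 179°
triadic ↓ −120°: 179 − 120 = 59°
square ↓ −90°: 59 − 90 = -31 → -31 + 360 = 329°
square ↓ −90°: 329 − 90 = 239°
split-comp 29° ↑ +209°: 239 + 209 = 448 → 448 − 360 = 88°
triadic ↑ +120°: 88 + 120 = 208°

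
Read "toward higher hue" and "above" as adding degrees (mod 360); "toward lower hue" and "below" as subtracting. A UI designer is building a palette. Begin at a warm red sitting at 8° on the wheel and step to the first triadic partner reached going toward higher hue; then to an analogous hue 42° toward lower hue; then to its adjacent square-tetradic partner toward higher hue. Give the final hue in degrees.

+120° (triadic ↑): 8 + 120 = 128°
−42° (analog 42° ↓): 128 − 42 = 86°
+90° (square ↑): 86 + 90 = 176°

176°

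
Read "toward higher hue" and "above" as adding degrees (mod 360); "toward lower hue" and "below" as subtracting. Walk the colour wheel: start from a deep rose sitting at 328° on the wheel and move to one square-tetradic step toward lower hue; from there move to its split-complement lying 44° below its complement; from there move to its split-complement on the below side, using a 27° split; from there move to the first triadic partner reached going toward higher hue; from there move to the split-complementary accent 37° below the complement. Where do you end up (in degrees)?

70°

328 − 90 = 238°   (square ↓)
238 + 136 = 374 → 374 − 360 = 14°   (split-comp 44° ↓)
14 + 153 = 167°   (split-comp 27° ↓)
167 + 120 = 287°   (triadic ↑)
287 + 143 = 430 → 430 − 360 = 70°   (split-comp 37° ↓)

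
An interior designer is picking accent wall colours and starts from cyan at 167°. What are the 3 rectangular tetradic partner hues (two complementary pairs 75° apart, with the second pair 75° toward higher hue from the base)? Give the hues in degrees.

242°, 347°, 62°

A rectangular tetradic uses two complementary pairs 75° apart: offsets 0°, 75°, 180°, 255°.
167 + 75 = 242°
167 + 180 = 347°
167 + 255 = 422 → 422 − 360 = 62°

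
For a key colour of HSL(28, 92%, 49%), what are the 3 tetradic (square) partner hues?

28 + 90 = 118°
28 + 180 = 208°
28 + 270 = 298°

118°, 208°, and 298°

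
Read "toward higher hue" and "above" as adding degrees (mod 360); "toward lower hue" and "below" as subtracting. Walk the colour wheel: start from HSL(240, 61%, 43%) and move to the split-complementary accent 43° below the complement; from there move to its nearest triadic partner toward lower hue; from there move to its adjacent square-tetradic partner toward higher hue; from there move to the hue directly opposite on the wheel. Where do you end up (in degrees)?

167°

split-comp 43° ↓ +137°: 240 + 137 = 377 → 377 − 360 = 17°
triadic ↓ −120°: 17 − 120 = -103 → -103 + 360 = 257°
square ↑ +90°: 257 + 90 = 347°
complement +180°: 347 + 180 = 527 → 527 − 360 = 167°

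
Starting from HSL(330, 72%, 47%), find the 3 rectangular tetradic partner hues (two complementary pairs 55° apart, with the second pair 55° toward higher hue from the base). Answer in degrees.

330 + 55 = 385 → 385 − 360 = 25°
330 + 180 = 510 → 510 − 360 = 150°
330 + 235 = 565 → 565 − 360 = 205°

25°, 150°, 205°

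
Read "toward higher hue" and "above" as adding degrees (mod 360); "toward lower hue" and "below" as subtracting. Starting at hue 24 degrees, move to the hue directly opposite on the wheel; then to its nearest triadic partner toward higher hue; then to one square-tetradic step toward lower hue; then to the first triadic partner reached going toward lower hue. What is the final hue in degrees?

complement +180°: 24 + 180 = 204°
triadic ↑ +120°: 204 + 120 = 324°
square ↓ −90°: 324 − 90 = 234°
triadic ↓ −120°: 234 − 120 = 114°

114°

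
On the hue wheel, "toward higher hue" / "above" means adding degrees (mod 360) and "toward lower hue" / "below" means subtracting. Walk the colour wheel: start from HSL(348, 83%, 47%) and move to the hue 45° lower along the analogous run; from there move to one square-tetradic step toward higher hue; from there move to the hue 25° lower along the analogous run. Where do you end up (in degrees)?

8°

348 − 45 = 303°   (analog 45° ↓)
303 + 90 = 393 → 393 − 360 = 33°   (square ↑)
33 − 25 = 8°   (analog 25° ↓)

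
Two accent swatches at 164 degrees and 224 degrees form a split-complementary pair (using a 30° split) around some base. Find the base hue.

The accents sit 30° either side of the complement, so the complement is their short-arc midpoint on the wheel.
Short-arc midpoint of 164° and 224°: 194°.
Base is 180° from the complement: 194 − 180 = 14°

14°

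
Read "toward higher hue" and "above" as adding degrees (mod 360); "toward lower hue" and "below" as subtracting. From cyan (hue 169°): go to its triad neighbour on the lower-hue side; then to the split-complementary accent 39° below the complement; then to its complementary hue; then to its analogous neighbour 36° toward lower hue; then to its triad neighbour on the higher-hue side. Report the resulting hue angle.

94°

−120° (triadic ↓): 169 − 120 = 49°
+141° (split-comp 39° ↓): 49 + 141 = 190°
+180° (complement): 190 + 180 = 370 → 370 − 360 = 10°
−36° (analog 36° ↓): 10 − 36 = -26 → -26 + 360 = 334°
+120° (triadic ↑): 334 + 120 = 454 → 454 − 360 = 94°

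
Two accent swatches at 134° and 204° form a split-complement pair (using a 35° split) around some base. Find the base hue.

The accents sit 35° either side of the complement, so the complement is their short-arc midpoint on the wheel.
Short-arc midpoint of 134° and 204°: 169°.
Base is 180° from the complement: 169 − 180 = -11 → -11 + 360 = 349°

349°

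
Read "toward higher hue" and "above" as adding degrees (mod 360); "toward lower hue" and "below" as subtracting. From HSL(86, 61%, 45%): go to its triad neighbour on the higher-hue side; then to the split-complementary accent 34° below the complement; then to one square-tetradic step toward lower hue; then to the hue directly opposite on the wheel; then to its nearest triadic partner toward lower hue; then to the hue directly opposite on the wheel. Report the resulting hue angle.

86 + 120 = 206°   (triadic ↑)
206 + 146 = 352°   (split-comp 34° ↓)
352 − 90 = 262°   (square ↓)
262 + 180 = 442 → 442 − 360 = 82°   (complement)
82 − 120 = -38 → -38 + 360 = 322°   (triadic ↓)
322 + 180 = 502 → 502 − 360 = 142°   (complement)

142°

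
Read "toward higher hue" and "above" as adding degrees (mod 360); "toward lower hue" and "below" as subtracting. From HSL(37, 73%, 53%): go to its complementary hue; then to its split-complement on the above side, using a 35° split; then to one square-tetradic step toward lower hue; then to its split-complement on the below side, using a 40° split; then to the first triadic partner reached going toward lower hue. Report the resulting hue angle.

2°

+180° (complement): 37 + 180 = 217°
+215° (split-comp 35° ↑): 217 + 215 = 432 → 432 − 360 = 72°
−90° (square ↓): 72 − 90 = -18 → -18 + 360 = 342°
+140° (split-comp 40° ↓): 342 + 140 = 482 → 482 − 360 = 122°
−120° (triadic ↓): 122 − 120 = 2°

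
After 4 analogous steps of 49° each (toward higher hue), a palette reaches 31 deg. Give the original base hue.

195°

4 steps of 49° (toward higher hue) give a net shift of +196°.
Start = end − shift: 31 − 196 = -165 → -165 + 360 = 195°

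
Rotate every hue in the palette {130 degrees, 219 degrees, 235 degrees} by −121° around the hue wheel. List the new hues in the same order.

9°, 98°, 114°

130 − 121 = 9°
219 − 121 = 98°
235 − 121 = 114°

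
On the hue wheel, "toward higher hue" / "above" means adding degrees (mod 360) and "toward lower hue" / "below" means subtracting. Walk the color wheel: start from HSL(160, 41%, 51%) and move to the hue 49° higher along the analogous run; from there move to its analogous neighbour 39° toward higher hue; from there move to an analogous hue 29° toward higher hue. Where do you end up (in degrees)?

277°

+49° (analog 49° ↑): 160 + 49 = 209°
+39° (analog 39° ↑): 209 + 39 = 248°
+29° (analog 29° ↑): 248 + 29 = 277°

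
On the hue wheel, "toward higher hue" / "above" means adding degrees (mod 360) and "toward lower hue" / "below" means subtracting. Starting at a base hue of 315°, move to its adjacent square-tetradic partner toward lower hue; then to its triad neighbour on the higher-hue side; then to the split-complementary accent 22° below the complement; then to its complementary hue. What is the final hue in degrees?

−90° (square ↓): 315 − 90 = 225°
+120° (triadic ↑): 225 + 120 = 345°
+158° (split-comp 22° ↓): 345 + 158 = 503 → 503 − 360 = 143°
+180° (complement): 143 + 180 = 323°

323°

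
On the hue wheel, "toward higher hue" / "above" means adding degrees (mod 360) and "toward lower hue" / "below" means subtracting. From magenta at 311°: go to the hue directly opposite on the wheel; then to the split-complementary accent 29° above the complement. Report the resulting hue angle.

311 + 180 = 491 → 491 − 360 = 131°   (complement)
131 + 209 = 340°   (split-comp 29° ↑)

340°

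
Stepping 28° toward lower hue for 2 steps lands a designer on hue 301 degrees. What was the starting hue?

2 steps of 28° (toward lower hue) give a net shift of −56°.
Start = end − shift: 301 + 56 = 357°

357°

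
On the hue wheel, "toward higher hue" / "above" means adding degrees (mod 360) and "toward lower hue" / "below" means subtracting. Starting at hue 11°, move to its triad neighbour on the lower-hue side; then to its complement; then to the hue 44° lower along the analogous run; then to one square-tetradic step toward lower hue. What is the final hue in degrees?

297°

triadic ↓ −120°: 11 − 120 = -109 → -109 + 360 = 251°
complement +180°: 251 + 180 = 431 → 431 − 360 = 71°
analog 44° ↓ −44°: 71 − 44 = 27°
square ↓ −90°: 27 − 90 = -63 → -63 + 360 = 297°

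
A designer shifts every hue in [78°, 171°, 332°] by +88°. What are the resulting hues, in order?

78 + 88 = 166°
171 + 88 = 259°
332 + 88 = 420 → 420 − 360 = 60°

166°, 259°, 60°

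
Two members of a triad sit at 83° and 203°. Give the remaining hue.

323°

A triad spaces three hues 120° apart.
The full set is {83°, 203°, 323°}.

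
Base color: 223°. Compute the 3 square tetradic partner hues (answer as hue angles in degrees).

A square tetradic scheme places four hues every 90°.
223 + 90 = 313°
223 + 180 = 403 → 403 − 360 = 43°
223 + 270 = 493 → 493 − 360 = 133°

313°, 43°, 133°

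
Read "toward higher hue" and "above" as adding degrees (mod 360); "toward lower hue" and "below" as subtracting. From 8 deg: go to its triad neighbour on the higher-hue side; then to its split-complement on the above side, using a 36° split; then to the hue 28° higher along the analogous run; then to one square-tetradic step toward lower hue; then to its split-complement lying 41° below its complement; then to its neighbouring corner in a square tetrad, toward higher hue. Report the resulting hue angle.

151°

8 + 120 = 128°   (triadic ↑)
128 + 216 = 344°   (split-comp 36° ↑)
344 + 28 = 372 → 372 − 360 = 12°   (analog 28° ↑)
12 − 90 = -78 → -78 + 360 = 282°   (square ↓)
282 + 139 = 421 → 421 − 360 = 61°   (split-comp 41° ↓)
61 + 90 = 151°   (square ↑)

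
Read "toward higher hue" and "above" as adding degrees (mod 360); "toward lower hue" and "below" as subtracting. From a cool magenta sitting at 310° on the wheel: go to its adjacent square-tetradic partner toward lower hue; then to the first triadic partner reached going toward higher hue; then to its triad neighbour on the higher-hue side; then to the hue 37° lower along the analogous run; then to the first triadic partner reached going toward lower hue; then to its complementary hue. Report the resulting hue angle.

123°

−90° (square ↓): 310 − 90 = 220°
+120° (triadic ↑): 220 + 120 = 340°
+120° (triadic ↑): 340 + 120 = 460 → 460 − 360 = 100°
−37° (analog 37° ↓): 100 − 37 = 63°
−120° (triadic ↓): 63 − 120 = -57 → -57 + 360 = 303°
+180° (complement): 303 + 180 = 483 → 483 − 360 = 123°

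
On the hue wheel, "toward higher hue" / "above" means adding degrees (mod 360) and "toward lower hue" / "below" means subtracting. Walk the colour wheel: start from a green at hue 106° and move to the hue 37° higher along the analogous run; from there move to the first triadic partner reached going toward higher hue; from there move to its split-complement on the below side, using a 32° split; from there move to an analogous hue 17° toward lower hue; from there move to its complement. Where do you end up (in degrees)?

214°

analog 37° ↑ +37°: 106 + 37 = 143°
triadic ↑ +120°: 143 + 120 = 263°
split-comp 32° ↓ +148°: 263 + 148 = 411 → 411 − 360 = 51°
analog 17° ↓ −17°: 51 − 17 = 34°
complement +180°: 34 + 180 = 214°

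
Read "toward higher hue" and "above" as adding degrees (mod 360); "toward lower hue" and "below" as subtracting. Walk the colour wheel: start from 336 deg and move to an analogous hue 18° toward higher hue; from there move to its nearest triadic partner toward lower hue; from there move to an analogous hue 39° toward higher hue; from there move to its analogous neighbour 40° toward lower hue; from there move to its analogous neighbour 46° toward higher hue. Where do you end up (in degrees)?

336 + 18 = 354°   (analog 18° ↑)
354 − 120 = 234°   (triadic ↓)
234 + 39 = 273°   (analog 39° ↑)
273 − 40 = 233°   (analog 40° ↓)
233 + 46 = 279°   (analog 46° ↑)

279°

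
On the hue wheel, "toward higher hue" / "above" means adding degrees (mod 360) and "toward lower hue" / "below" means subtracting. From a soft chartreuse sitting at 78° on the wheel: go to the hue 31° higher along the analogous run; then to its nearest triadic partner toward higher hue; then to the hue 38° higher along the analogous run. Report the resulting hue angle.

267°

+31° (analog 31° ↑): 78 + 31 = 109°
+120° (triadic ↑): 109 + 120 = 229°
+38° (analog 38° ↑): 229 + 38 = 267°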